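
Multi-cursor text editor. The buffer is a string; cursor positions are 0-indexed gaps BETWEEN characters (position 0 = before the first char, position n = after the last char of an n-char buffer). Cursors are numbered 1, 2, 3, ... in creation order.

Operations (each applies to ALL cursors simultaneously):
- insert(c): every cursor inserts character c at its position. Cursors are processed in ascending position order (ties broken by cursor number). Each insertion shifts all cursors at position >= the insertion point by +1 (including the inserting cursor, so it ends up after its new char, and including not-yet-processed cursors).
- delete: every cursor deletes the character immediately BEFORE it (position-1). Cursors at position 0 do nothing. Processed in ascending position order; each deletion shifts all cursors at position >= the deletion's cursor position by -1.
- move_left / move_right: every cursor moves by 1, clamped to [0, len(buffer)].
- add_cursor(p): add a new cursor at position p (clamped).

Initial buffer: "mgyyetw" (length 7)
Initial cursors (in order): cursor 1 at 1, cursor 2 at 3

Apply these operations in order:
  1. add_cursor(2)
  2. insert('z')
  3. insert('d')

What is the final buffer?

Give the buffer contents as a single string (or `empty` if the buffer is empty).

Answer: mzdgzdyzdyetw

Derivation:
After op 1 (add_cursor(2)): buffer="mgyyetw" (len 7), cursors c1@1 c3@2 c2@3, authorship .......
After op 2 (insert('z')): buffer="mzgzyzyetw" (len 10), cursors c1@2 c3@4 c2@6, authorship .1.3.2....
After op 3 (insert('d')): buffer="mzdgzdyzdyetw" (len 13), cursors c1@3 c3@6 c2@9, authorship .11.33.22....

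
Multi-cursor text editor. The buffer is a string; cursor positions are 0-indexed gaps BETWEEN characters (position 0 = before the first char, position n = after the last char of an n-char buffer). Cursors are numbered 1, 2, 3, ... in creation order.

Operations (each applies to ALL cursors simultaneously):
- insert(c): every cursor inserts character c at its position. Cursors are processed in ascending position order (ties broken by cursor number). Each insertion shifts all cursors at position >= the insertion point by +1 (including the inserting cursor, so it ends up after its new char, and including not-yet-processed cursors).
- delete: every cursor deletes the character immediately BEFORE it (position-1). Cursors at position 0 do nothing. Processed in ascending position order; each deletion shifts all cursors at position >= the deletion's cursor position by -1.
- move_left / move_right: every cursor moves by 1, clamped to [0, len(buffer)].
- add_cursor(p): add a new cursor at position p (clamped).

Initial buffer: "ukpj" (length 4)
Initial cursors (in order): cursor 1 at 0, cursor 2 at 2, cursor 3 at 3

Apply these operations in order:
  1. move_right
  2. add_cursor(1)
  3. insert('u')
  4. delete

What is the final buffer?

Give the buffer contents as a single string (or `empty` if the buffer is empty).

Answer: ukpj

Derivation:
After op 1 (move_right): buffer="ukpj" (len 4), cursors c1@1 c2@3 c3@4, authorship ....
After op 2 (add_cursor(1)): buffer="ukpj" (len 4), cursors c1@1 c4@1 c2@3 c3@4, authorship ....
After op 3 (insert('u')): buffer="uuukpuju" (len 8), cursors c1@3 c4@3 c2@6 c3@8, authorship .14..2.3
After op 4 (delete): buffer="ukpj" (len 4), cursors c1@1 c4@1 c2@3 c3@4, authorship ....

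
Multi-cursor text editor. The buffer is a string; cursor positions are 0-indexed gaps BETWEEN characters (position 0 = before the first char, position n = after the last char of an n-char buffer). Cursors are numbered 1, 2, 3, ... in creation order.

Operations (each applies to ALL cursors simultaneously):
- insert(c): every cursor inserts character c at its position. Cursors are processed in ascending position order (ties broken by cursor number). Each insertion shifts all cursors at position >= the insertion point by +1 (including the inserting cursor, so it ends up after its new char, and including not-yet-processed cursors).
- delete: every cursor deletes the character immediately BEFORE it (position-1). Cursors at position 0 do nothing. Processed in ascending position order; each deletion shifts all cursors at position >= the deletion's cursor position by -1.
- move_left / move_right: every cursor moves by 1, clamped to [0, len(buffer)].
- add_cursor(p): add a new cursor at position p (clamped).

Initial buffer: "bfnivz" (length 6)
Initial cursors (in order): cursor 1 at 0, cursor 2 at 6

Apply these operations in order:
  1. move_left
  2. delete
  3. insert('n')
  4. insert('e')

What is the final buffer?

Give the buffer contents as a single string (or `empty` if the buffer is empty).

Answer: nebfninez

Derivation:
After op 1 (move_left): buffer="bfnivz" (len 6), cursors c1@0 c2@5, authorship ......
After op 2 (delete): buffer="bfniz" (len 5), cursors c1@0 c2@4, authorship .....
After op 3 (insert('n')): buffer="nbfninz" (len 7), cursors c1@1 c2@6, authorship 1....2.
After op 4 (insert('e')): buffer="nebfninez" (len 9), cursors c1@2 c2@8, authorship 11....22.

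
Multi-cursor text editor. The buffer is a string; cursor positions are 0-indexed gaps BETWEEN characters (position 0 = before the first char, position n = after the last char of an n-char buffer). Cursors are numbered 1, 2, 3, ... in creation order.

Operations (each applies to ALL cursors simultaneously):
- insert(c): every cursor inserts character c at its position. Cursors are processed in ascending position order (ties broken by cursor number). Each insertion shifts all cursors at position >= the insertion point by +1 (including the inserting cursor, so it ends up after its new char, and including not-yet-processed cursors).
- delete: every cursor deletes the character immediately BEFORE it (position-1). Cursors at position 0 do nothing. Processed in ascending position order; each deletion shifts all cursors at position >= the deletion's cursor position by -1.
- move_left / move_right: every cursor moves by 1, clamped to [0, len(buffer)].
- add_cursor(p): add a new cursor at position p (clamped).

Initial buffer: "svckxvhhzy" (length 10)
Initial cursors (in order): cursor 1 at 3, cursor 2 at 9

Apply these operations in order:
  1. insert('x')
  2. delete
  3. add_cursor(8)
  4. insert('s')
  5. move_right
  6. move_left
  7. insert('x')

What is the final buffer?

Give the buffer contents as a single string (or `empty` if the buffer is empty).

After op 1 (insert('x')): buffer="svcxkxvhhzxy" (len 12), cursors c1@4 c2@11, authorship ...1......2.
After op 2 (delete): buffer="svckxvhhzy" (len 10), cursors c1@3 c2@9, authorship ..........
After op 3 (add_cursor(8)): buffer="svckxvhhzy" (len 10), cursors c1@3 c3@8 c2@9, authorship ..........
After op 4 (insert('s')): buffer="svcskxvhhszsy" (len 13), cursors c1@4 c3@10 c2@12, authorship ...1.....3.2.
After op 5 (move_right): buffer="svcskxvhhszsy" (len 13), cursors c1@5 c3@11 c2@13, authorship ...1.....3.2.
After op 6 (move_left): buffer="svcskxvhhszsy" (len 13), cursors c1@4 c3@10 c2@12, authorship ...1.....3.2.
After op 7 (insert('x')): buffer="svcsxkxvhhsxzsxy" (len 16), cursors c1@5 c3@12 c2@15, authorship ...11.....33.22.

Answer: svcsxkxvhhsxzsxy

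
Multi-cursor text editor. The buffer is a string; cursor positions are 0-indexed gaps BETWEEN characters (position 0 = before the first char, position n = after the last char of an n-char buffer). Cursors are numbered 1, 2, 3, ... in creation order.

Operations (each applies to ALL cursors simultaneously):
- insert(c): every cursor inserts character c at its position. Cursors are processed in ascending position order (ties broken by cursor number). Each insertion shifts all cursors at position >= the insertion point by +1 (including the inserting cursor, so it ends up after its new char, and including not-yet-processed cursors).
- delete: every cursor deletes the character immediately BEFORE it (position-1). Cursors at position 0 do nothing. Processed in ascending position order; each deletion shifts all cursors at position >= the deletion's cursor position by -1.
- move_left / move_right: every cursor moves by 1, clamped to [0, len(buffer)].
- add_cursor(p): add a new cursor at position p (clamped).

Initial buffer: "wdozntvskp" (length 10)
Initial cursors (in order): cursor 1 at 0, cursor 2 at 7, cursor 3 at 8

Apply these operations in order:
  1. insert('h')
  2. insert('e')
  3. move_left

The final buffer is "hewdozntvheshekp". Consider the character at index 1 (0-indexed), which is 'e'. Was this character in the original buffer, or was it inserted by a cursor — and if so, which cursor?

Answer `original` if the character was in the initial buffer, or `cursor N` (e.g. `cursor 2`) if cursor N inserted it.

Answer: cursor 1

Derivation:
After op 1 (insert('h')): buffer="hwdozntvhshkp" (len 13), cursors c1@1 c2@9 c3@11, authorship 1.......2.3..
After op 2 (insert('e')): buffer="hewdozntvheshekp" (len 16), cursors c1@2 c2@11 c3@14, authorship 11.......22.33..
After op 3 (move_left): buffer="hewdozntvheshekp" (len 16), cursors c1@1 c2@10 c3@13, authorship 11.......22.33..
Authorship (.=original, N=cursor N): 1 1 . . . . . . . 2 2 . 3 3 . .
Index 1: author = 1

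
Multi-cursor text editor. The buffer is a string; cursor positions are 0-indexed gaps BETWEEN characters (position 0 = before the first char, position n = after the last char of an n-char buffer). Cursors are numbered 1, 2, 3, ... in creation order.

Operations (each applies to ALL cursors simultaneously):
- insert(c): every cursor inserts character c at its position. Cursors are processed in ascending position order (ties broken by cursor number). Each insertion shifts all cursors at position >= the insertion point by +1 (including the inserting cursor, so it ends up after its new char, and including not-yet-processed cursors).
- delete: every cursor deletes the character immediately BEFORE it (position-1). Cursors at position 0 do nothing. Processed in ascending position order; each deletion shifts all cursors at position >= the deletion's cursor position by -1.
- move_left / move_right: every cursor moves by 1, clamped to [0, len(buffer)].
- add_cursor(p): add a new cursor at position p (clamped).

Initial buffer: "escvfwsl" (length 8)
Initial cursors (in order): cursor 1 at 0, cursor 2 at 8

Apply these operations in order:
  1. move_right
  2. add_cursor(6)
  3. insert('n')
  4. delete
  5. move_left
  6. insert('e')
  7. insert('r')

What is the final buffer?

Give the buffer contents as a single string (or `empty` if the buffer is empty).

Answer: erescvferwserl

Derivation:
After op 1 (move_right): buffer="escvfwsl" (len 8), cursors c1@1 c2@8, authorship ........
After op 2 (add_cursor(6)): buffer="escvfwsl" (len 8), cursors c1@1 c3@6 c2@8, authorship ........
After op 3 (insert('n')): buffer="enscvfwnsln" (len 11), cursors c1@2 c3@8 c2@11, authorship .1.....3..2
After op 4 (delete): buffer="escvfwsl" (len 8), cursors c1@1 c3@6 c2@8, authorship ........
After op 5 (move_left): buffer="escvfwsl" (len 8), cursors c1@0 c3@5 c2@7, authorship ........
After op 6 (insert('e')): buffer="eescvfewsel" (len 11), cursors c1@1 c3@7 c2@10, authorship 1.....3..2.
After op 7 (insert('r')): buffer="erescvferwserl" (len 14), cursors c1@2 c3@9 c2@13, authorship 11.....33..22.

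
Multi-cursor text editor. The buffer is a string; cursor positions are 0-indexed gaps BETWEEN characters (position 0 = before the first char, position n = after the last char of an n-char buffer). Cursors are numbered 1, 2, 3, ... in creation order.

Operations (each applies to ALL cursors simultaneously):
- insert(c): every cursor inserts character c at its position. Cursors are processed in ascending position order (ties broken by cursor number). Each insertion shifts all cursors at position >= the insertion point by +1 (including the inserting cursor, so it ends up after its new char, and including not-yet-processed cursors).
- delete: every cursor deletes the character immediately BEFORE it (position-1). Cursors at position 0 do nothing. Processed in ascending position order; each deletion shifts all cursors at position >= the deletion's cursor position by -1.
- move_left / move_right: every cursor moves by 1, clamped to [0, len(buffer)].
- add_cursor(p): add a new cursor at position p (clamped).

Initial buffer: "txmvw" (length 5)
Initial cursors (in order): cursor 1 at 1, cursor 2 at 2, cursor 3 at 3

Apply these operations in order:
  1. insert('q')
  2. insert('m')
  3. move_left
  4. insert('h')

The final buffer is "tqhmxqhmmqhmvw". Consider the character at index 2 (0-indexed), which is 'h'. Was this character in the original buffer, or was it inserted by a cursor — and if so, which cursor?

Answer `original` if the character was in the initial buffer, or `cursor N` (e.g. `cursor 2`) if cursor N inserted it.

Answer: cursor 1

Derivation:
After op 1 (insert('q')): buffer="tqxqmqvw" (len 8), cursors c1@2 c2@4 c3@6, authorship .1.2.3..
After op 2 (insert('m')): buffer="tqmxqmmqmvw" (len 11), cursors c1@3 c2@6 c3@9, authorship .11.22.33..
After op 3 (move_left): buffer="tqmxqmmqmvw" (len 11), cursors c1@2 c2@5 c3@8, authorship .11.22.33..
After op 4 (insert('h')): buffer="tqhmxqhmmqhmvw" (len 14), cursors c1@3 c2@7 c3@11, authorship .111.222.333..
Authorship (.=original, N=cursor N): . 1 1 1 . 2 2 2 . 3 3 3 . .
Index 2: author = 1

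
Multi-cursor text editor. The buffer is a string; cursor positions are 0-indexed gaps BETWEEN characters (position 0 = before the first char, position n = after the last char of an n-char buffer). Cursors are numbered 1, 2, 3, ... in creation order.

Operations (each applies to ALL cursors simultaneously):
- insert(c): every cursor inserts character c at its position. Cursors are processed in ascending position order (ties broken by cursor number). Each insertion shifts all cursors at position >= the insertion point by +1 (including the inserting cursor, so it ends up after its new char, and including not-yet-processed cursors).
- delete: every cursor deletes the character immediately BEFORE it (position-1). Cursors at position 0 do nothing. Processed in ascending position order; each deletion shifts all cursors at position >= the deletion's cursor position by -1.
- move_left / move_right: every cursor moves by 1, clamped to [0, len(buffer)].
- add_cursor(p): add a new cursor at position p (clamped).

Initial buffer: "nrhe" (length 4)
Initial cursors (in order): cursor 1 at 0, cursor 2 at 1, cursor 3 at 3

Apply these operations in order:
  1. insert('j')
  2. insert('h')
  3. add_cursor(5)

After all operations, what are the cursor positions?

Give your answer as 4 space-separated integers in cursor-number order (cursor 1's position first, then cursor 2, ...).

Answer: 2 5 9 5

Derivation:
After op 1 (insert('j')): buffer="jnjrhje" (len 7), cursors c1@1 c2@3 c3@6, authorship 1.2..3.
After op 2 (insert('h')): buffer="jhnjhrhjhe" (len 10), cursors c1@2 c2@5 c3@9, authorship 11.22..33.
After op 3 (add_cursor(5)): buffer="jhnjhrhjhe" (len 10), cursors c1@2 c2@5 c4@5 c3@9, authorship 11.22..33.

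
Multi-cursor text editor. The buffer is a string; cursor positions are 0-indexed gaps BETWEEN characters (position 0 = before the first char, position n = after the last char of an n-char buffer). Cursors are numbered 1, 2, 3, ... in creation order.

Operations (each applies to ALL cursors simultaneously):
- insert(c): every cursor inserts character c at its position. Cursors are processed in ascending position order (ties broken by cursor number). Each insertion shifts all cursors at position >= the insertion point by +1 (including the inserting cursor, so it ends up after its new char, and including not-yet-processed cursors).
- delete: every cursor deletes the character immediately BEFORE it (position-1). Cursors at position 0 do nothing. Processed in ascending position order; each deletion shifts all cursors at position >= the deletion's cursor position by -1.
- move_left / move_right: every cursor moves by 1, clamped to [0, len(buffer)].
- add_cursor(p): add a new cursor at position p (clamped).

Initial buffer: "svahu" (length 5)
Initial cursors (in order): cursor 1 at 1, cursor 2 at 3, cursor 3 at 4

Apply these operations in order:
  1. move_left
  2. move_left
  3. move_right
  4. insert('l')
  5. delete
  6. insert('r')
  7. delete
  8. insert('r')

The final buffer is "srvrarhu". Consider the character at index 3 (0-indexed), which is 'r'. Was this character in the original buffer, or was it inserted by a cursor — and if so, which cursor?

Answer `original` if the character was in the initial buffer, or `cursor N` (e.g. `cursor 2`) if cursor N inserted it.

Answer: cursor 2

Derivation:
After op 1 (move_left): buffer="svahu" (len 5), cursors c1@0 c2@2 c3@3, authorship .....
After op 2 (move_left): buffer="svahu" (len 5), cursors c1@0 c2@1 c3@2, authorship .....
After op 3 (move_right): buffer="svahu" (len 5), cursors c1@1 c2@2 c3@3, authorship .....
After op 4 (insert('l')): buffer="slvlalhu" (len 8), cursors c1@2 c2@4 c3@6, authorship .1.2.3..
After op 5 (delete): buffer="svahu" (len 5), cursors c1@1 c2@2 c3@3, authorship .....
After op 6 (insert('r')): buffer="srvrarhu" (len 8), cursors c1@2 c2@4 c3@6, authorship .1.2.3..
After op 7 (delete): buffer="svahu" (len 5), cursors c1@1 c2@2 c3@3, authorship .....
After op 8 (insert('r')): buffer="srvrarhu" (len 8), cursors c1@2 c2@4 c3@6, authorship .1.2.3..
Authorship (.=original, N=cursor N): . 1 . 2 . 3 . .
Index 3: author = 2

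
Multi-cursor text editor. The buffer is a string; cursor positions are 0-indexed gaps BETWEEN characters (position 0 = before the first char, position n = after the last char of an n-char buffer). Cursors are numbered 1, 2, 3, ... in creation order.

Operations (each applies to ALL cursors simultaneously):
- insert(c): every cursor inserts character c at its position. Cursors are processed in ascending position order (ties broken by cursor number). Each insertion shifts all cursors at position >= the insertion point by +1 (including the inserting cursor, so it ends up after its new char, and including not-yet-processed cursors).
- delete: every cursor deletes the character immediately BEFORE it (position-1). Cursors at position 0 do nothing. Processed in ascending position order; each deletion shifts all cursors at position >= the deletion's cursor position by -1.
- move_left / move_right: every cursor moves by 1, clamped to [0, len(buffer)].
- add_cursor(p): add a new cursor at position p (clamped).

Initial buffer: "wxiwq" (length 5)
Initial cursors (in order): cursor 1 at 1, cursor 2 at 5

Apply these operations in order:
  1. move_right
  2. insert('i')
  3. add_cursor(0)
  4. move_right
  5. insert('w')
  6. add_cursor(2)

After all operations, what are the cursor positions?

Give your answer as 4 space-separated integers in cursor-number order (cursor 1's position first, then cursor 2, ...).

Answer: 6 10 2 2

Derivation:
After op 1 (move_right): buffer="wxiwq" (len 5), cursors c1@2 c2@5, authorship .....
After op 2 (insert('i')): buffer="wxiiwqi" (len 7), cursors c1@3 c2@7, authorship ..1...2
After op 3 (add_cursor(0)): buffer="wxiiwqi" (len 7), cursors c3@0 c1@3 c2@7, authorship ..1...2
After op 4 (move_right): buffer="wxiiwqi" (len 7), cursors c3@1 c1@4 c2@7, authorship ..1...2
After op 5 (insert('w')): buffer="wwxiiwwqiw" (len 10), cursors c3@2 c1@6 c2@10, authorship .3.1.1..22
After op 6 (add_cursor(2)): buffer="wwxiiwwqiw" (len 10), cursors c3@2 c4@2 c1@6 c2@10, authorship .3.1.1..22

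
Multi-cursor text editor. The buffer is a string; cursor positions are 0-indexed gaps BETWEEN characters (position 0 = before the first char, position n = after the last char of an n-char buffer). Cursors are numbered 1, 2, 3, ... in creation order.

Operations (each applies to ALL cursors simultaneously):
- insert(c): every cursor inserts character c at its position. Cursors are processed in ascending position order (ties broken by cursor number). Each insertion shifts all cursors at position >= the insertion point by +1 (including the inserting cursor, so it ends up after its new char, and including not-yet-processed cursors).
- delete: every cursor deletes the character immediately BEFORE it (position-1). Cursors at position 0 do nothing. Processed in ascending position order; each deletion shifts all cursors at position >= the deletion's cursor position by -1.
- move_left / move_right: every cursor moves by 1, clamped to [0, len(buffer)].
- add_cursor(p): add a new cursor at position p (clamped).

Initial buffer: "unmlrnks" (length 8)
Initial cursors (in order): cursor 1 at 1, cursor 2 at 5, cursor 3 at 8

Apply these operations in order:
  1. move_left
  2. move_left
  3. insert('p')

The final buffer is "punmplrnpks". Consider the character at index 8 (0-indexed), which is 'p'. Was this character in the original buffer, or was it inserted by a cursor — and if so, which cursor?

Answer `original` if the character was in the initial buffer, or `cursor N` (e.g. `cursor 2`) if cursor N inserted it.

Answer: cursor 3

Derivation:
After op 1 (move_left): buffer="unmlrnks" (len 8), cursors c1@0 c2@4 c3@7, authorship ........
After op 2 (move_left): buffer="unmlrnks" (len 8), cursors c1@0 c2@3 c3@6, authorship ........
After op 3 (insert('p')): buffer="punmplrnpks" (len 11), cursors c1@1 c2@5 c3@9, authorship 1...2...3..
Authorship (.=original, N=cursor N): 1 . . . 2 . . . 3 . .
Index 8: author = 3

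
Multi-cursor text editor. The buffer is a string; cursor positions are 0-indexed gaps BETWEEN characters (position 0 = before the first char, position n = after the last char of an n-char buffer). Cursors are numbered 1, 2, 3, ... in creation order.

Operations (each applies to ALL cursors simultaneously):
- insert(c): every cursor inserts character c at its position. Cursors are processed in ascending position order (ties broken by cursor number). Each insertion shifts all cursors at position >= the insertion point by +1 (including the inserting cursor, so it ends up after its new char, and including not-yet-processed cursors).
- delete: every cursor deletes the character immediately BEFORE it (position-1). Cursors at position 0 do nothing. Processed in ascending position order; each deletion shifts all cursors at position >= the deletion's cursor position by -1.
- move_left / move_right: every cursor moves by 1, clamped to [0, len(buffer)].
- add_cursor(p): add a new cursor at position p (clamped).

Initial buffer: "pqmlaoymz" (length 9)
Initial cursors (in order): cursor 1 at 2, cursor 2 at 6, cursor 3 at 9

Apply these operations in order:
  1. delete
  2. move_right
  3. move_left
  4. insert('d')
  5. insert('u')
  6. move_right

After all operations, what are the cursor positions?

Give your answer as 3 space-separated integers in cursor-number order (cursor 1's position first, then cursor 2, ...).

Answer: 4 9 12

Derivation:
After op 1 (delete): buffer="pmlaym" (len 6), cursors c1@1 c2@4 c3@6, authorship ......
After op 2 (move_right): buffer="pmlaym" (len 6), cursors c1@2 c2@5 c3@6, authorship ......
After op 3 (move_left): buffer="pmlaym" (len 6), cursors c1@1 c2@4 c3@5, authorship ......
After op 4 (insert('d')): buffer="pdmladydm" (len 9), cursors c1@2 c2@6 c3@8, authorship .1...2.3.
After op 5 (insert('u')): buffer="pdumladuydum" (len 12), cursors c1@3 c2@8 c3@11, authorship .11...22.33.
After op 6 (move_right): buffer="pdumladuydum" (len 12), cursors c1@4 c2@9 c3@12, authorship .11...22.33.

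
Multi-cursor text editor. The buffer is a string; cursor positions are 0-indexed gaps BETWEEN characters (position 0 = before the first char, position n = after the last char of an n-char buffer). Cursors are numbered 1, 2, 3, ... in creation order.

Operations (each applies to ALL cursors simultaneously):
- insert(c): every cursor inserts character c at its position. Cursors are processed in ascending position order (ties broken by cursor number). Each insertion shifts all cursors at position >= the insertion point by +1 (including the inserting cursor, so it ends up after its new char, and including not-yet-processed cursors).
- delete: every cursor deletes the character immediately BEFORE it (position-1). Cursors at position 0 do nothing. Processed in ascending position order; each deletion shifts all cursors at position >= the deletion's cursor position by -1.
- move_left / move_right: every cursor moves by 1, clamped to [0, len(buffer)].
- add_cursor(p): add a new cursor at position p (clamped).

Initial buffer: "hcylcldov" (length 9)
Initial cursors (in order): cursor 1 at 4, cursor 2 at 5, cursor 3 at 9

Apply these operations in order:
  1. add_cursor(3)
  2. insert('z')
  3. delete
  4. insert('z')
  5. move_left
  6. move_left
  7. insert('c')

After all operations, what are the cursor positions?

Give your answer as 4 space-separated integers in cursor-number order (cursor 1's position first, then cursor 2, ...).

Answer: 6 9 15 3

Derivation:
After op 1 (add_cursor(3)): buffer="hcylcldov" (len 9), cursors c4@3 c1@4 c2@5 c3@9, authorship .........
After op 2 (insert('z')): buffer="hcyzlzczldovz" (len 13), cursors c4@4 c1@6 c2@8 c3@13, authorship ...4.1.2....3
After op 3 (delete): buffer="hcylcldov" (len 9), cursors c4@3 c1@4 c2@5 c3@9, authorship .........
After op 4 (insert('z')): buffer="hcyzlzczldovz" (len 13), cursors c4@4 c1@6 c2@8 c3@13, authorship ...4.1.2....3
After op 5 (move_left): buffer="hcyzlzczldovz" (len 13), cursors c4@3 c1@5 c2@7 c3@12, authorship ...4.1.2....3
After op 6 (move_left): buffer="hcyzlzczldovz" (len 13), cursors c4@2 c1@4 c2@6 c3@11, authorship ...4.1.2....3
After op 7 (insert('c')): buffer="hccyzclzcczldocvz" (len 17), cursors c4@3 c1@6 c2@9 c3@15, authorship ..4.41.12.2...3.3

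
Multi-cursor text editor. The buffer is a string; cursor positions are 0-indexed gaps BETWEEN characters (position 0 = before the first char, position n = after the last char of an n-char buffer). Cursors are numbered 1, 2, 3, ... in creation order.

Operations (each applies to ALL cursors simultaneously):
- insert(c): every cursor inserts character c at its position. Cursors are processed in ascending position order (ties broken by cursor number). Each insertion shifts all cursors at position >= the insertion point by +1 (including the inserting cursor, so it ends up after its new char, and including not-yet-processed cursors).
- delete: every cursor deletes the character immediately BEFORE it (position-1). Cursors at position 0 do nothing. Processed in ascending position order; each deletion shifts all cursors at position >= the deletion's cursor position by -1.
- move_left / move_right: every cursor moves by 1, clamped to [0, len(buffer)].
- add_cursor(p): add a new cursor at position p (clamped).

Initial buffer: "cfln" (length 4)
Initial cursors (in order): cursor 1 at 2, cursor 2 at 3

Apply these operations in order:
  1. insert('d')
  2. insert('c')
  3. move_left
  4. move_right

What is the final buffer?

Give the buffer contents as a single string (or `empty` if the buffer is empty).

Answer: cfdcldcn

Derivation:
After op 1 (insert('d')): buffer="cfdldn" (len 6), cursors c1@3 c2@5, authorship ..1.2.
After op 2 (insert('c')): buffer="cfdcldcn" (len 8), cursors c1@4 c2@7, authorship ..11.22.
After op 3 (move_left): buffer="cfdcldcn" (len 8), cursors c1@3 c2@6, authorship ..11.22.
After op 4 (move_right): buffer="cfdcldcn" (len 8), cursors c1@4 c2@7, authorship ..11.22.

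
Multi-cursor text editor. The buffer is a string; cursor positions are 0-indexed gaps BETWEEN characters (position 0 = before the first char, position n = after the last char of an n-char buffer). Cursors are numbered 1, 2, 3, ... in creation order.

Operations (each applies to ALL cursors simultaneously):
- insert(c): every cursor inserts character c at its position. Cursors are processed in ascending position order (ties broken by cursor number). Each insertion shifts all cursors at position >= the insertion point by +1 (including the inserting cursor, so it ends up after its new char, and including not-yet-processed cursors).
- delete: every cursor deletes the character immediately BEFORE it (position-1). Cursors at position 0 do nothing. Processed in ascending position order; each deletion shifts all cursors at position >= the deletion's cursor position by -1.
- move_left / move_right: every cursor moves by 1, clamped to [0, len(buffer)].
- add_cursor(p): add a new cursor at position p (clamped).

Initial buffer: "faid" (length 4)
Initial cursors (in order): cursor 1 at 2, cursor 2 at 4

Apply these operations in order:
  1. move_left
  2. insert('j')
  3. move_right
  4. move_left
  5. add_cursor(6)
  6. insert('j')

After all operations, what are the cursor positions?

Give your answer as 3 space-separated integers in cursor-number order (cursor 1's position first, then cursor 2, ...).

Answer: 3 7 9

Derivation:
After op 1 (move_left): buffer="faid" (len 4), cursors c1@1 c2@3, authorship ....
After op 2 (insert('j')): buffer="fjaijd" (len 6), cursors c1@2 c2@5, authorship .1..2.
After op 3 (move_right): buffer="fjaijd" (len 6), cursors c1@3 c2@6, authorship .1..2.
After op 4 (move_left): buffer="fjaijd" (len 6), cursors c1@2 c2@5, authorship .1..2.
After op 5 (add_cursor(6)): buffer="fjaijd" (len 6), cursors c1@2 c2@5 c3@6, authorship .1..2.
After op 6 (insert('j')): buffer="fjjaijjdj" (len 9), cursors c1@3 c2@7 c3@9, authorship .11..22.3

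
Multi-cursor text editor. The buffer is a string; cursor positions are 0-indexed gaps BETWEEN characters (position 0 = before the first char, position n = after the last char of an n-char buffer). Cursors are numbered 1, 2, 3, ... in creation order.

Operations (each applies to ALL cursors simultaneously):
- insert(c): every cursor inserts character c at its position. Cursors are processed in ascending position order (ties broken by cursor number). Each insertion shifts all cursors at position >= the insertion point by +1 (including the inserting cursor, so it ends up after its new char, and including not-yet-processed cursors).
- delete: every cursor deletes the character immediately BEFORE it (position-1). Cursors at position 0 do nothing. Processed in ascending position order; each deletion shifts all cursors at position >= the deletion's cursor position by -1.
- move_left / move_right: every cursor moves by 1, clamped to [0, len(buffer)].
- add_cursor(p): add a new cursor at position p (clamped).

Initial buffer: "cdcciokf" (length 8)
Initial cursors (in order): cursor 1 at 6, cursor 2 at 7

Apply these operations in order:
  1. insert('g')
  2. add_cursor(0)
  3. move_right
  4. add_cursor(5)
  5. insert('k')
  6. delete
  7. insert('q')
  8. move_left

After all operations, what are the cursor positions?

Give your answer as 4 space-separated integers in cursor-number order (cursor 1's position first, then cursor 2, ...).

Answer: 10 13 1 6

Derivation:
After op 1 (insert('g')): buffer="cdcciogkgf" (len 10), cursors c1@7 c2@9, authorship ......1.2.
After op 2 (add_cursor(0)): buffer="cdcciogkgf" (len 10), cursors c3@0 c1@7 c2@9, authorship ......1.2.
After op 3 (move_right): buffer="cdcciogkgf" (len 10), cursors c3@1 c1@8 c2@10, authorship ......1.2.
After op 4 (add_cursor(5)): buffer="cdcciogkgf" (len 10), cursors c3@1 c4@5 c1@8 c2@10, authorship ......1.2.
After op 5 (insert('k')): buffer="ckdccikogkkgfk" (len 14), cursors c3@2 c4@7 c1@11 c2@14, authorship .3....4.1.12.2
After op 6 (delete): buffer="cdcciogkgf" (len 10), cursors c3@1 c4@5 c1@8 c2@10, authorship ......1.2.
After op 7 (insert('q')): buffer="cqdcciqogkqgfq" (len 14), cursors c3@2 c4@7 c1@11 c2@14, authorship .3....4.1.12.2
After op 8 (move_left): buffer="cqdcciqogkqgfq" (len 14), cursors c3@1 c4@6 c1@10 c2@13, authorship .3....4.1.12.2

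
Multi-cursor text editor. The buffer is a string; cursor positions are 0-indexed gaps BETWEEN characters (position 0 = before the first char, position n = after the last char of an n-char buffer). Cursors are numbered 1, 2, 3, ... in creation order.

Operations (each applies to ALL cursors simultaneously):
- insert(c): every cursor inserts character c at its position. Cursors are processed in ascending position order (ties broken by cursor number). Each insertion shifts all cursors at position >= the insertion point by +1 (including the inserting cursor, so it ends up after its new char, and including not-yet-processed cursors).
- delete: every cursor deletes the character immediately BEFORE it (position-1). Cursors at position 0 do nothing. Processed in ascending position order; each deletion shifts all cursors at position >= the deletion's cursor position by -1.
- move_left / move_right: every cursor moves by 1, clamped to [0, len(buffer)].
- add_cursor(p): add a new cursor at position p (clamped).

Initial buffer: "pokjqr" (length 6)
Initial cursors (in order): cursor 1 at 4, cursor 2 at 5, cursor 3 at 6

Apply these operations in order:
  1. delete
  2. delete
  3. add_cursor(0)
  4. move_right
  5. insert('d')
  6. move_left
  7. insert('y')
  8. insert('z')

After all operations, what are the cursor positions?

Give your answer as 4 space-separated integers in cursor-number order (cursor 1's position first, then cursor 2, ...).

After op 1 (delete): buffer="pok" (len 3), cursors c1@3 c2@3 c3@3, authorship ...
After op 2 (delete): buffer="" (len 0), cursors c1@0 c2@0 c3@0, authorship 
After op 3 (add_cursor(0)): buffer="" (len 0), cursors c1@0 c2@0 c3@0 c4@0, authorship 
After op 4 (move_right): buffer="" (len 0), cursors c1@0 c2@0 c3@0 c4@0, authorship 
After op 5 (insert('d')): buffer="dddd" (len 4), cursors c1@4 c2@4 c3@4 c4@4, authorship 1234
After op 6 (move_left): buffer="dddd" (len 4), cursors c1@3 c2@3 c3@3 c4@3, authorship 1234
After op 7 (insert('y')): buffer="dddyyyyd" (len 8), cursors c1@7 c2@7 c3@7 c4@7, authorship 12312344
After op 8 (insert('z')): buffer="dddyyyyzzzzd" (len 12), cursors c1@11 c2@11 c3@11 c4@11, authorship 123123412344

Answer: 11 11 11 11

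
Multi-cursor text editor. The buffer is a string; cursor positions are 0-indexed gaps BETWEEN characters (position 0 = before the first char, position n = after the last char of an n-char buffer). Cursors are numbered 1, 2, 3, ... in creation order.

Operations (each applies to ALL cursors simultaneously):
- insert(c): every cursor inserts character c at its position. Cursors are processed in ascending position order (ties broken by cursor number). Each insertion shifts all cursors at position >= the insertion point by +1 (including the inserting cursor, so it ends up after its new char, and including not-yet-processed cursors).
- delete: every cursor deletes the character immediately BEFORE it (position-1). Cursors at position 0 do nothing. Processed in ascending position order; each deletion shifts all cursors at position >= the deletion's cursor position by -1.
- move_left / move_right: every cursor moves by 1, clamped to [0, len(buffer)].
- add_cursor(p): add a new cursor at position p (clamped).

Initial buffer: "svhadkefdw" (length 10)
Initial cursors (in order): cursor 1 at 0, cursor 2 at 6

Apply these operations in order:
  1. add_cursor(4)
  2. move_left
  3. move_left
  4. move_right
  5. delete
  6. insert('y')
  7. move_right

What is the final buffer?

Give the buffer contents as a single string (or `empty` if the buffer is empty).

After op 1 (add_cursor(4)): buffer="svhadkefdw" (len 10), cursors c1@0 c3@4 c2@6, authorship ..........
After op 2 (move_left): buffer="svhadkefdw" (len 10), cursors c1@0 c3@3 c2@5, authorship ..........
After op 3 (move_left): buffer="svhadkefdw" (len 10), cursors c1@0 c3@2 c2@4, authorship ..........
After op 4 (move_right): buffer="svhadkefdw" (len 10), cursors c1@1 c3@3 c2@5, authorship ..........
After op 5 (delete): buffer="vakefdw" (len 7), cursors c1@0 c3@1 c2@2, authorship .......
After op 6 (insert('y')): buffer="yvyaykefdw" (len 10), cursors c1@1 c3@3 c2@5, authorship 1.3.2.....
After op 7 (move_right): buffer="yvyaykefdw" (len 10), cursors c1@2 c3@4 c2@6, authorship 1.3.2.....

Answer: yvyaykefdw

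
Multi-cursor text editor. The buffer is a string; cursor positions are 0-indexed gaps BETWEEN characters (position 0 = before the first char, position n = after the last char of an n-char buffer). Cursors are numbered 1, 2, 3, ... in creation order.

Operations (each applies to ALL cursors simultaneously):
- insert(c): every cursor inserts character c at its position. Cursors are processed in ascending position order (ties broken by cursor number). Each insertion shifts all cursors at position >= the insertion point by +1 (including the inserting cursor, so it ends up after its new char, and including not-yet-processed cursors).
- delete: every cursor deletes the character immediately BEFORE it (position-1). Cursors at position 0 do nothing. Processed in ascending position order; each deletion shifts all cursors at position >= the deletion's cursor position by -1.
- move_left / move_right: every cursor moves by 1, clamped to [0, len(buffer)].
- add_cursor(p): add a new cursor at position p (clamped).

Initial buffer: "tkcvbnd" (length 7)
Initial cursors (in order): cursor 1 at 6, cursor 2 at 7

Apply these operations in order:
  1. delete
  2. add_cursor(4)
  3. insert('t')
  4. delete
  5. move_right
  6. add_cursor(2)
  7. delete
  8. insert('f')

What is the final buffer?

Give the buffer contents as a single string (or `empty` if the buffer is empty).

After op 1 (delete): buffer="tkcvb" (len 5), cursors c1@5 c2@5, authorship .....
After op 2 (add_cursor(4)): buffer="tkcvb" (len 5), cursors c3@4 c1@5 c2@5, authorship .....
After op 3 (insert('t')): buffer="tkcvtbtt" (len 8), cursors c3@5 c1@8 c2@8, authorship ....3.12
After op 4 (delete): buffer="tkcvb" (len 5), cursors c3@4 c1@5 c2@5, authorship .....
After op 5 (move_right): buffer="tkcvb" (len 5), cursors c1@5 c2@5 c3@5, authorship .....
After op 6 (add_cursor(2)): buffer="tkcvb" (len 5), cursors c4@2 c1@5 c2@5 c3@5, authorship .....
After op 7 (delete): buffer="t" (len 1), cursors c1@1 c2@1 c3@1 c4@1, authorship .
After op 8 (insert('f')): buffer="tffff" (len 5), cursors c1@5 c2@5 c3@5 c4@5, authorship .1234

Answer: tffff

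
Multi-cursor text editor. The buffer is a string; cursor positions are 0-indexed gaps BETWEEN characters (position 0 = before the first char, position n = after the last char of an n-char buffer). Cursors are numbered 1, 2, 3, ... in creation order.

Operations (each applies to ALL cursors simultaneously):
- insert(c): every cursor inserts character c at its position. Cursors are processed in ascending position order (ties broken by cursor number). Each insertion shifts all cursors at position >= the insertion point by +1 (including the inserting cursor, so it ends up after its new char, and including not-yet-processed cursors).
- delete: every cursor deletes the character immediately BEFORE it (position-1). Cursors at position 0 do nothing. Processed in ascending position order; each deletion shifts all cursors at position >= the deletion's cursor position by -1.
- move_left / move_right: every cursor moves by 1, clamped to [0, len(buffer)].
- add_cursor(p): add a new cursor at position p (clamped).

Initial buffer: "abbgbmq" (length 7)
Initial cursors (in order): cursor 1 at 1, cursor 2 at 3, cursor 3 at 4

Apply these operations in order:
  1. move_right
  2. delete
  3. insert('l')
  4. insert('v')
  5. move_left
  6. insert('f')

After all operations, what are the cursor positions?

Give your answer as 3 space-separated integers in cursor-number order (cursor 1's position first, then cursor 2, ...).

Answer: 3 10 10

Derivation:
After op 1 (move_right): buffer="abbgbmq" (len 7), cursors c1@2 c2@4 c3@5, authorship .......
After op 2 (delete): buffer="abmq" (len 4), cursors c1@1 c2@2 c3@2, authorship ....
After op 3 (insert('l')): buffer="albllmq" (len 7), cursors c1@2 c2@5 c3@5, authorship .1.23..
After op 4 (insert('v')): buffer="alvbllvvmq" (len 10), cursors c1@3 c2@8 c3@8, authorship .11.2323..
After op 5 (move_left): buffer="alvbllvvmq" (len 10), cursors c1@2 c2@7 c3@7, authorship .11.2323..
After op 6 (insert('f')): buffer="alfvbllvffvmq" (len 13), cursors c1@3 c2@10 c3@10, authorship .111.232233..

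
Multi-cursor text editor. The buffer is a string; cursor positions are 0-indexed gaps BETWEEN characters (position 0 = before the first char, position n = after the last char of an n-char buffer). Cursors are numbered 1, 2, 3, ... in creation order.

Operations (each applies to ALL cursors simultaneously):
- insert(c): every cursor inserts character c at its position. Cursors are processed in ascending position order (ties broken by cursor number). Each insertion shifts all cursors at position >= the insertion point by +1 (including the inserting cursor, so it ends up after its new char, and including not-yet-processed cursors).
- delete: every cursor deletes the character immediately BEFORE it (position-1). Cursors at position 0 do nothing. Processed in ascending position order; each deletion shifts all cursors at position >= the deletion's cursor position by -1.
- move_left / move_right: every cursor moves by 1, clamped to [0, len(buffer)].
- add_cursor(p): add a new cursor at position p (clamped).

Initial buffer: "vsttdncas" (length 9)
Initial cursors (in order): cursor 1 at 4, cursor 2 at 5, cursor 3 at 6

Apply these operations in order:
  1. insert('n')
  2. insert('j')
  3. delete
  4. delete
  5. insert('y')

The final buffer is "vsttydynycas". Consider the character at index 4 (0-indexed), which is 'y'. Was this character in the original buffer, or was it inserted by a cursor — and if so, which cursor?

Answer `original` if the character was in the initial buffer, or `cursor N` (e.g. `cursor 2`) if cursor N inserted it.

After op 1 (insert('n')): buffer="vsttndnnncas" (len 12), cursors c1@5 c2@7 c3@9, authorship ....1.2.3...
After op 2 (insert('j')): buffer="vsttnjdnjnnjcas" (len 15), cursors c1@6 c2@9 c3@12, authorship ....11.22.33...
After op 3 (delete): buffer="vsttndnnncas" (len 12), cursors c1@5 c2@7 c3@9, authorship ....1.2.3...
After op 4 (delete): buffer="vsttdncas" (len 9), cursors c1@4 c2@5 c3@6, authorship .........
After op 5 (insert('y')): buffer="vsttydynycas" (len 12), cursors c1@5 c2@7 c3@9, authorship ....1.2.3...
Authorship (.=original, N=cursor N): . . . . 1 . 2 . 3 . . .
Index 4: author = 1

Answer: cursor 1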